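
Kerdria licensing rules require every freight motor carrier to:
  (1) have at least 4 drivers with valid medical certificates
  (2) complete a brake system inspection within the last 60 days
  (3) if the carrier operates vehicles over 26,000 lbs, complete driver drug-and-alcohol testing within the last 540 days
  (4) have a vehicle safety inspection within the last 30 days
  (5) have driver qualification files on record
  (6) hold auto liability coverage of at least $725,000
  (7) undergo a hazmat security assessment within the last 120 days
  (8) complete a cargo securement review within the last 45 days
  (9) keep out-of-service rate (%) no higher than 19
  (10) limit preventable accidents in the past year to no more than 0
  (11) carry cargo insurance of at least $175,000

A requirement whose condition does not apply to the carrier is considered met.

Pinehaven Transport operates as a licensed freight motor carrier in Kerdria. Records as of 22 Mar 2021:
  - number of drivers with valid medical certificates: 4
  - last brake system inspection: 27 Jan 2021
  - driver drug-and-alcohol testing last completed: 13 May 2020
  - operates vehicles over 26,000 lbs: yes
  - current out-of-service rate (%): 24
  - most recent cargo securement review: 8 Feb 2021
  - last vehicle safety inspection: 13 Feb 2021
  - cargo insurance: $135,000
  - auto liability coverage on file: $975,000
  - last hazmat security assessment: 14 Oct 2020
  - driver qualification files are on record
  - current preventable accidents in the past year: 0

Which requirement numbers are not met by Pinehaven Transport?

4, 7, 9, 11

1. drivers with valid medical certificates 4 ≥ 4 → met
2. brake system inspection 54 days ago vs limit 60 → met
3. condition 'operates vehicles over 26,000 lbs' holds; driver drug-and-alcohol testing 313 days ago vs limit 540 → met
4. vehicle safety inspection 37 days ago vs limit 30 → not met
5. driver qualification files present → met
6. auto liability coverage $975,000 ≥ $725,000 → met
7. hazmat security assessment 159 days ago vs limit 120 → not met
8. cargo securement review 42 days ago vs limit 45 → met
9. out-of-service rate (%) 24 > 19 → not met
10. preventable accidents in the past year 0 ≤ 0 → met
11. cargo insurance $135,000 < $175,000 → not met
Not met: 4, 7, 9, 11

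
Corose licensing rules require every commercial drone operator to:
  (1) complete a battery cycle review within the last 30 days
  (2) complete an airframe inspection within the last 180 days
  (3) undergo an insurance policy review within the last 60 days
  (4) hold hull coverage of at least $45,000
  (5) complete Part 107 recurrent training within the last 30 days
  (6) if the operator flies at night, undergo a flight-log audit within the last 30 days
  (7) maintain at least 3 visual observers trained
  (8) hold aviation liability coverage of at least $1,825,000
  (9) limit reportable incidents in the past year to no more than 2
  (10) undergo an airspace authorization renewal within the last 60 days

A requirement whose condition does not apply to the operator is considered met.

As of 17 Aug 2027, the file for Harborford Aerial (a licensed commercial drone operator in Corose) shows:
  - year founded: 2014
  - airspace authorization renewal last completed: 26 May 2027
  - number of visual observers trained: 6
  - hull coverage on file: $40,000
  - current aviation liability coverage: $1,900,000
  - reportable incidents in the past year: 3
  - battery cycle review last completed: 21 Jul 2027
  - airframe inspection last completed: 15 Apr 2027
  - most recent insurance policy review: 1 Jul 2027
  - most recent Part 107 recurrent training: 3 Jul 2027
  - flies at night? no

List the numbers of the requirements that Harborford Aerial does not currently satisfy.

1. battery cycle review 27 days ago vs limit 30 → met
2. airframe inspection 124 days ago vs limit 180 → met
3. insurance policy review 47 days ago vs limit 60 → met
4. hull coverage $40,000 < $45,000 → not met
5. Part 107 recurrent training 45 days ago vs limit 30 → not met
6. condition 'flies at night' does not hold → requirement n/a → met
7. visual observers trained 6 ≥ 3 → met
8. aviation liability coverage $1,900,000 ≥ $1,825,000 → met
9. reportable incidents in the past year 3 > 2 → not met
10. airspace authorization renewal 83 days ago vs limit 60 → not met
Not met: 4, 5, 9, 10

4, 5, 9, 10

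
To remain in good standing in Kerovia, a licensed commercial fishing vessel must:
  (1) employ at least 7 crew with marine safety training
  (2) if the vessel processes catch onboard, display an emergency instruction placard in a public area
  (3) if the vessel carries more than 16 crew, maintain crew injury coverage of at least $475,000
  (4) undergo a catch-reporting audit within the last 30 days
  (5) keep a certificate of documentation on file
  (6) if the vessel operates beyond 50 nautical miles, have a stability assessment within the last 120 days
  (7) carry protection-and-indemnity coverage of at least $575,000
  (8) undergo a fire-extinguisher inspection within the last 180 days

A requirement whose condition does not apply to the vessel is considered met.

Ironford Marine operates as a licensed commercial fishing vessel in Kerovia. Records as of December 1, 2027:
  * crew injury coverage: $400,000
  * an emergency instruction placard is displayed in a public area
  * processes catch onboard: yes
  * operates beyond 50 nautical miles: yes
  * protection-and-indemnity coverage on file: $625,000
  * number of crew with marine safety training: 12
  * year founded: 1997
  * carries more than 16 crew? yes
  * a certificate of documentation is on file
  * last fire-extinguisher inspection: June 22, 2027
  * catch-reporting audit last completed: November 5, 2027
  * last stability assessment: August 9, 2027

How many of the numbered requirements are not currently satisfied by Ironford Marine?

1

1. crew with marine safety training 12 ≥ 7 → met
2. condition 'processes catch onboard' holds; emergency instruction placard present → met
3. condition 'carries more than 16 crew' holds; crew injury coverage $400,000 < $475,000 → not met
4. catch-reporting audit 26 days ago vs limit 30 → met
5. certificate of documentation present → met
6. condition 'operates beyond 50 nautical miles' holds; stability assessment 114 days ago vs limit 120 → met
7. protection-and-indemnity coverage $625,000 ≥ $575,000 → met
8. fire-extinguisher inspection 162 days ago vs limit 180 → met
Not met: 1 of 8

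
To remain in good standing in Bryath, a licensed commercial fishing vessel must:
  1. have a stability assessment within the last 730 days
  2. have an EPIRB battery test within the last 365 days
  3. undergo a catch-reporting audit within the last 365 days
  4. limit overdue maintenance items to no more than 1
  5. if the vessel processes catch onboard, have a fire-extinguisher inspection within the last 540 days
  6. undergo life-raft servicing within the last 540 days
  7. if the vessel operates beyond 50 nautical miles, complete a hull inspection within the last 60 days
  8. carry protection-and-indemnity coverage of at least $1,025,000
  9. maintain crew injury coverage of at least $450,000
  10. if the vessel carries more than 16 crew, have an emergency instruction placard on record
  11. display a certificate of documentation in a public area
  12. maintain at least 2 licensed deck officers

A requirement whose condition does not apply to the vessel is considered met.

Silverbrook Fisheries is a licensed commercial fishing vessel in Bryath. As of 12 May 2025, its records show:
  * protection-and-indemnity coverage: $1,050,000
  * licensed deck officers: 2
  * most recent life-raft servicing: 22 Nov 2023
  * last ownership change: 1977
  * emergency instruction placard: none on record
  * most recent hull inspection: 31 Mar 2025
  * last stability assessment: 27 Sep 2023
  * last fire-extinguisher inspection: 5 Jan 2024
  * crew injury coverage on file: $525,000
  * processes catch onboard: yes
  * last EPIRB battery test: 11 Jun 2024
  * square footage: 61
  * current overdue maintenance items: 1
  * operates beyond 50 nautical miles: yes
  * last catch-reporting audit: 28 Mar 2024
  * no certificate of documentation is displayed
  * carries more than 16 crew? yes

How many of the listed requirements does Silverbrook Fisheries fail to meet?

3

1. stability assessment 593 days ago vs limit 730 → met
2. EPIRB battery test 335 days ago vs limit 365 → met
3. catch-reporting audit 410 days ago vs limit 365 → not met
4. overdue maintenance items 1 ≤ 1 → met
5. condition 'processes catch onboard' holds; fire-extinguisher inspection 493 days ago vs limit 540 → met
6. life-raft servicing 537 days ago vs limit 540 → met
7. condition 'operates beyond 50 nautical miles' holds; hull inspection 42 days ago vs limit 60 → met
8. protection-and-indemnity coverage $1,050,000 ≥ $1,025,000 → met
9. crew injury coverage $525,000 ≥ $450,000 → met
10. condition 'carries more than 16 crew' holds; emergency instruction placard absent → not met
11. certificate of documentation absent → not met
12. licensed deck officers 2 ≥ 2 → met
Not met: 3 of 12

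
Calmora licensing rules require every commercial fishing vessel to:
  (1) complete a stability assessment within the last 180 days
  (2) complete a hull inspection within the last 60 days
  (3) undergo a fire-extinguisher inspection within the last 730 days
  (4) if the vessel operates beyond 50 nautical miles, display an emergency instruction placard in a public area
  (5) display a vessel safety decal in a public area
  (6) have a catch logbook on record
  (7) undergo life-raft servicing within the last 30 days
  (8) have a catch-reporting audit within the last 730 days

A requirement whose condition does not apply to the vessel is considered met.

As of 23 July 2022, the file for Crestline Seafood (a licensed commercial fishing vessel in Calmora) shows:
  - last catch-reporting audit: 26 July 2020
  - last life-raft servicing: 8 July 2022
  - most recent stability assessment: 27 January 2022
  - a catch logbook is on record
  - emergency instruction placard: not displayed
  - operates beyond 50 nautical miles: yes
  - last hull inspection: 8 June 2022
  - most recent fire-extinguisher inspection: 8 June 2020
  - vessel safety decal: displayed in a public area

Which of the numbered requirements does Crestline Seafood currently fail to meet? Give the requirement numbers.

1. stability assessment 177 days ago vs limit 180 → met
2. hull inspection 45 days ago vs limit 60 → met
3. fire-extinguisher inspection 775 days ago vs limit 730 → not met
4. condition 'operates beyond 50 nautical miles' holds; emergency instruction placard absent → not met
5. vessel safety decal present → met
6. catch logbook present → met
7. life-raft servicing 15 days ago vs limit 30 → met
8. catch-reporting audit 727 days ago vs limit 730 → met
Not met: 3, 4

3, 4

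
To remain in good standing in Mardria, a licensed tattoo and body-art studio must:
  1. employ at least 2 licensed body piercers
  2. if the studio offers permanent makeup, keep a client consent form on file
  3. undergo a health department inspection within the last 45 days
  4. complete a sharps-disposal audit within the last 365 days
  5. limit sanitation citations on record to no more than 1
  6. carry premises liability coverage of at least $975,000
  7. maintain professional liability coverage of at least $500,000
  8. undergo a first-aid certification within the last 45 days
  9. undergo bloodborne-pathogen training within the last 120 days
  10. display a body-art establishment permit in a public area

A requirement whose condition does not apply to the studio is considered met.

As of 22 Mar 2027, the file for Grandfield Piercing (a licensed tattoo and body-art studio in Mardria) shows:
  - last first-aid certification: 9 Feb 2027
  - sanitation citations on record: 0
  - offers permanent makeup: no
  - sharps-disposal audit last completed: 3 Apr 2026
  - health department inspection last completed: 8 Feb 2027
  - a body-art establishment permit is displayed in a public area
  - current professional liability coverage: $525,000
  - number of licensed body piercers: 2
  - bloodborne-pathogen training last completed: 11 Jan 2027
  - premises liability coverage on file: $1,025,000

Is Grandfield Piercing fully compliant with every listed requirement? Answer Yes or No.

1. licensed body piercers 2 ≥ 2 → met
2. condition 'offers permanent makeup' does not hold → requirement n/a → met
3. health department inspection 42 days ago vs limit 45 → met
4. sharps-disposal audit 353 days ago vs limit 365 → met
5. sanitation citations on record 0 ≤ 1 → met
6. premises liability coverage $1,025,000 ≥ $975,000 → met
7. professional liability coverage $525,000 ≥ $500,000 → met
8. first-aid certification 41 days ago vs limit 45 → met
9. bloodborne-pathogen training 70 days ago vs limit 120 → met
10. body-art establishment permit present → met
All met.

Yes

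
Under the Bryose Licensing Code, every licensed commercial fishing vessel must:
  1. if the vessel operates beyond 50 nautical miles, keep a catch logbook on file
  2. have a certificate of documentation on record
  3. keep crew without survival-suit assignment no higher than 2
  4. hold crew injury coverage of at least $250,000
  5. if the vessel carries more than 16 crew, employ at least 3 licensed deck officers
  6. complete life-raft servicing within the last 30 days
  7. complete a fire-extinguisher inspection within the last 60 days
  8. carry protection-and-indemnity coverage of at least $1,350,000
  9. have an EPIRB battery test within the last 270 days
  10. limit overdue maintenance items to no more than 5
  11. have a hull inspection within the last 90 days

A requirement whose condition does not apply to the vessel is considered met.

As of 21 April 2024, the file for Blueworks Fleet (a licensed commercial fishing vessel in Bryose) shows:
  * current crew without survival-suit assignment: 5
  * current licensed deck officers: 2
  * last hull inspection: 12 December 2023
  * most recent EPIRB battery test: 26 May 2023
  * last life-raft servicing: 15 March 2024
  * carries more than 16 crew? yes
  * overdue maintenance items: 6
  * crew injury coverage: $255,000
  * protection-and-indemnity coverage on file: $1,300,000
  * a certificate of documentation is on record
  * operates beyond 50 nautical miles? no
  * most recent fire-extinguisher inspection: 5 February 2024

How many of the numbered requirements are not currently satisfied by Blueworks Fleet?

1. condition 'operates beyond 50 nautical miles' does not hold → requirement n/a → met
2. certificate of documentation present → met
3. crew without survival-suit assignment 5 > 2 → not met
4. crew injury coverage $255,000 ≥ $250,000 → met
5. condition 'carries more than 16 crew' holds; licensed deck officers 2 < 3 → not met
6. life-raft servicing 37 days ago vs limit 30 → not met
7. fire-extinguisher inspection 76 days ago vs limit 60 → not met
8. protection-and-indemnity coverage $1,300,000 < $1,350,000 → not met
9. EPIRB battery test 331 days ago vs limit 270 → not met
10. overdue maintenance items 6 > 5 → not met
11. hull inspection 131 days ago vs limit 90 → not met
Not met: 8 of 11

8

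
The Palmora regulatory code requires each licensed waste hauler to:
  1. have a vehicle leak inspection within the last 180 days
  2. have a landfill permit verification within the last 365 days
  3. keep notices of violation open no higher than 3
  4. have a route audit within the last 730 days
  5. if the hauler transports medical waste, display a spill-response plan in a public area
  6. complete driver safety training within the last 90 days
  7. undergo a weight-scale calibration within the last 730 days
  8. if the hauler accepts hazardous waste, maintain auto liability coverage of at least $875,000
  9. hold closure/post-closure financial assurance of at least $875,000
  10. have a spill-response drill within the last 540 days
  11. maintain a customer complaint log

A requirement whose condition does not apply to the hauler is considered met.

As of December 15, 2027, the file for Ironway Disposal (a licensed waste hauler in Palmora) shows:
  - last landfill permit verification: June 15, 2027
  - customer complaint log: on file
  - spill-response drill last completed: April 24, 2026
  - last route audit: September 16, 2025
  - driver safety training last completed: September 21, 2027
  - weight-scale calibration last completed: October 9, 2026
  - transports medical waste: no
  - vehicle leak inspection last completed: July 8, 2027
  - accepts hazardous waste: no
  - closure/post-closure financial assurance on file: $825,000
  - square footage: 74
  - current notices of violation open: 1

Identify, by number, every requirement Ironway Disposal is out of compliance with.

1. vehicle leak inspection 160 days ago vs limit 180 → met
2. landfill permit verification 183 days ago vs limit 365 → met
3. notices of violation open 1 ≤ 3 → met
4. route audit 820 days ago vs limit 730 → not met
5. condition 'transports medical waste' does not hold → requirement n/a → met
6. driver safety training 85 days ago vs limit 90 → met
7. weight-scale calibration 432 days ago vs limit 730 → met
8. condition 'accepts hazardous waste' does not hold → requirement n/a → met
9. closure/post-closure financial assurance $825,000 < $875,000 → not met
10. spill-response drill 600 days ago vs limit 540 → not met
11. customer complaint log present → met
Not met: 4, 9, 10

4, 9, 10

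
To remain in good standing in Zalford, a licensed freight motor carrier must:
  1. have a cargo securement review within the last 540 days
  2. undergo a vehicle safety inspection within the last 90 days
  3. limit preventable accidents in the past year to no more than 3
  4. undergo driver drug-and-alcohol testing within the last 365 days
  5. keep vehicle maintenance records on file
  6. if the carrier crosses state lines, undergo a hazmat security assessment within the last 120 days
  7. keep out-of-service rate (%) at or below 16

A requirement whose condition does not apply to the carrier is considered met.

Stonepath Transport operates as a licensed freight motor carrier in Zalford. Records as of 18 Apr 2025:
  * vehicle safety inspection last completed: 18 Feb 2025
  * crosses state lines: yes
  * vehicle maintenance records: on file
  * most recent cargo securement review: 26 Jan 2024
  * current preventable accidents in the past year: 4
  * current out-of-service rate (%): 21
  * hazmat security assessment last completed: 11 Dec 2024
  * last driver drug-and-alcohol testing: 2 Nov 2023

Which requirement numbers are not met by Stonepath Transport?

1. cargo securement review 448 days ago vs limit 540 → met
2. vehicle safety inspection 59 days ago vs limit 90 → met
3. preventable accidents in the past year 4 > 3 → not met
4. driver drug-and-alcohol testing 533 days ago vs limit 365 → not met
5. vehicle maintenance records present → met
6. condition 'crosses state lines' holds; hazmat security assessment 128 days ago vs limit 120 → not met
7. out-of-service rate (%) 21 > 16 → not met
Not met: 3, 4, 6, 7

3, 4, 6, 7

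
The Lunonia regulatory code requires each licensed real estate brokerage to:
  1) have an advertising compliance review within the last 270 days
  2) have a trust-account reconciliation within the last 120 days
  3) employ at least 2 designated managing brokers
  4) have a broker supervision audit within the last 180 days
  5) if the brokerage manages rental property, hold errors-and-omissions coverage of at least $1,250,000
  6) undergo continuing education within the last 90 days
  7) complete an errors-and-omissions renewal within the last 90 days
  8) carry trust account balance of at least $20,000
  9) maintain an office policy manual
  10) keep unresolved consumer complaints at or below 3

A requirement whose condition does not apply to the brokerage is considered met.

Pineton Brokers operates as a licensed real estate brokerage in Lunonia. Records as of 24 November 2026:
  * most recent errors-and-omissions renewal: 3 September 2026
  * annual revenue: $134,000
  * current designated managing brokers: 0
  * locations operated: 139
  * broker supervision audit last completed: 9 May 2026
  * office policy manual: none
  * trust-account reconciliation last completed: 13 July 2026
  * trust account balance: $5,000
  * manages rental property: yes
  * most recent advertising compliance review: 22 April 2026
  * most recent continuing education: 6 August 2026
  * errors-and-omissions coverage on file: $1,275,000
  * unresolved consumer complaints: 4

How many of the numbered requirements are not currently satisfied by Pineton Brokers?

1. advertising compliance review 216 days ago vs limit 270 → met
2. trust-account reconciliation 134 days ago vs limit 120 → not met
3. designated managing brokers 0 < 2 → not met
4. broker supervision audit 199 days ago vs limit 180 → not met
5. condition 'manages rental property' holds; errors-and-omissions coverage $1,275,000 ≥ $1,250,000 → met
6. continuing education 110 days ago vs limit 90 → not met
7. errors-and-omissions renewal 82 days ago vs limit 90 → met
8. trust account balance $5,000 < $20,000 → not met
9. office policy manual absent → not met
10. unresolved consumer complaints 4 > 3 → not met
Not met: 7 of 10

7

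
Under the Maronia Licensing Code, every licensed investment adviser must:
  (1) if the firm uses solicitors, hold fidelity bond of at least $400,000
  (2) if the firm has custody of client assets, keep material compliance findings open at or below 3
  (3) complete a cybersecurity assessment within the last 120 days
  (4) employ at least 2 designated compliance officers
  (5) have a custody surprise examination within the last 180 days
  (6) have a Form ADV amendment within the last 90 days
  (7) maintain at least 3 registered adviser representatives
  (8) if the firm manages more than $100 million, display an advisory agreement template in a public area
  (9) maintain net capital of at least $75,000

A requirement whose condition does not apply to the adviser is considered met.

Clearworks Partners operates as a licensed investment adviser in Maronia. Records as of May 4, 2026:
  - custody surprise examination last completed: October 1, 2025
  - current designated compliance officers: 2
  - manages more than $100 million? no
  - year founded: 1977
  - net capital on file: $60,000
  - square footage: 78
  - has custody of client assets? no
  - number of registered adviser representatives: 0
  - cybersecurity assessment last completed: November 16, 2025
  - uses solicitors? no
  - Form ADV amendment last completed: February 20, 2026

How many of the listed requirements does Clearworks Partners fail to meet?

1. condition 'uses solicitors' does not hold → requirement n/a → met
2. condition 'has custody of client assets' does not hold → requirement n/a → met
3. cybersecurity assessment 169 days ago vs limit 120 → not met
4. designated compliance officers 2 ≥ 2 → met
5. custody surprise examination 215 days ago vs limit 180 → not met
6. Form ADV amendment 73 days ago vs limit 90 → met
7. registered adviser representatives 0 < 3 → not met
8. condition 'manages more than $100 million' does not hold → requirement n/a → met
9. net capital $60,000 < $75,000 → not met
Not met: 4 of 9

4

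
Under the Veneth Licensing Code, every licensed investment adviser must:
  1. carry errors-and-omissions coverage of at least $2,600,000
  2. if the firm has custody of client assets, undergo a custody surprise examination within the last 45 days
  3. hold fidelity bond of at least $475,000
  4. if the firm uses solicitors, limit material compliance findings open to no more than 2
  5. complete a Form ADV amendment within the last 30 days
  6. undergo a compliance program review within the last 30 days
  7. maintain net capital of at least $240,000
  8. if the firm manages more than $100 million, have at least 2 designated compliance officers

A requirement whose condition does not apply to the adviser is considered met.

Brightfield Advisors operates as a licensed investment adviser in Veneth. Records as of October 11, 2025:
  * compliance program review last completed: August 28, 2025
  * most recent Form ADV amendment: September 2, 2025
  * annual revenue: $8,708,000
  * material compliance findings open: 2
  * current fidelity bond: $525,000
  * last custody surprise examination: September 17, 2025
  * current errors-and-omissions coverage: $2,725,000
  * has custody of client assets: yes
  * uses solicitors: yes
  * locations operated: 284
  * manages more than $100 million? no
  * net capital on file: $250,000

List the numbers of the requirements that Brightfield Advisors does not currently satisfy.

1. errors-and-omissions coverage $2,725,000 ≥ $2,600,000 → met
2. condition 'has custody of client assets' holds; custody surprise examination 24 days ago vs limit 45 → met
3. fidelity bond $525,000 ≥ $475,000 → met
4. condition 'uses solicitors' holds; material compliance findings open 2 ≤ 2 → met
5. Form ADV amendment 39 days ago vs limit 30 → not met
6. compliance program review 44 days ago vs limit 30 → not met
7. net capital $250,000 ≥ $240,000 → met
8. condition 'manages more than $100 million' does not hold → requirement n/a → met
Not met: 5, 6

5, 6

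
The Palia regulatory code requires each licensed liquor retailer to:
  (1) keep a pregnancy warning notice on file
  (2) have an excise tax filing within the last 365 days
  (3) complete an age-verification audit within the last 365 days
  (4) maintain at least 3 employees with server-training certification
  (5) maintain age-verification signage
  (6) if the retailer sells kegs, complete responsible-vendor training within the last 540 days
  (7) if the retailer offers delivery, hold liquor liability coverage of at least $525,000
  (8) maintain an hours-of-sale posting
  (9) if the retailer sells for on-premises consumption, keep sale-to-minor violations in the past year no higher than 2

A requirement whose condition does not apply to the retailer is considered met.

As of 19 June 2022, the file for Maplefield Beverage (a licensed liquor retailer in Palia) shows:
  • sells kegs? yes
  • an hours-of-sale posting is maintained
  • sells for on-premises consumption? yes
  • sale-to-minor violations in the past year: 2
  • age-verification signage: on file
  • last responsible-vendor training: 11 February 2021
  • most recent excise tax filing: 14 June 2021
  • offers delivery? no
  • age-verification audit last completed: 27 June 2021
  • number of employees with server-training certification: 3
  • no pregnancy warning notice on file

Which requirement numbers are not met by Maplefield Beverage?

1. pregnancy warning notice absent → not met
2. excise tax filing 370 days ago vs limit 365 → not met
3. age-verification audit 357 days ago vs limit 365 → met
4. employees with server-training certification 3 ≥ 3 → met
5. age-verification signage present → met
6. condition 'sells kegs' holds; responsible-vendor training 493 days ago vs limit 540 → met
7. condition 'offers delivery' does not hold → requirement n/a → met
8. hours-of-sale posting present → met
9. condition 'sells for on-premises consumption' holds; sale-to-minor violations in the past year 2 ≤ 2 → met
Not met: 1, 2

1, 2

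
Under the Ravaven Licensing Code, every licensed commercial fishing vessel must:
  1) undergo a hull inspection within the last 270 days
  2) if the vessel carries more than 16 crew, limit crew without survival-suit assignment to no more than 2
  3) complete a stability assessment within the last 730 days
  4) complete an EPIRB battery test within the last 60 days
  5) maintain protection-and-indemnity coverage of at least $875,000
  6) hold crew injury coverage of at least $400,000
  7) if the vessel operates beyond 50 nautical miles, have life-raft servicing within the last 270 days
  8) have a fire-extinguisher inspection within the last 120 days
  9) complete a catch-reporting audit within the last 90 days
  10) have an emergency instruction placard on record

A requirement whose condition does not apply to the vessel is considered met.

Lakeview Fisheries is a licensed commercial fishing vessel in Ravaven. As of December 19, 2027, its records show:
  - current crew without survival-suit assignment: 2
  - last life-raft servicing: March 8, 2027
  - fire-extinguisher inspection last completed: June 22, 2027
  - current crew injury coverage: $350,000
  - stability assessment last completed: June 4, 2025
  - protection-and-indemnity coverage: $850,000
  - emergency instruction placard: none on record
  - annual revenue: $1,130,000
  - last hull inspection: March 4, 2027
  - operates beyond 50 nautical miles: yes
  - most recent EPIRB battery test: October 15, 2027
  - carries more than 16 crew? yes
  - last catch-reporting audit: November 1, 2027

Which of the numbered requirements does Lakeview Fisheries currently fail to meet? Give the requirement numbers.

1, 3, 4, 5, 6, 7, 8, 10

1. hull inspection 290 days ago vs limit 270 → not met
2. condition 'carries more than 16 crew' holds; crew without survival-suit assignment 2 ≤ 2 → met
3. stability assessment 928 days ago vs limit 730 → not met
4. EPIRB battery test 65 days ago vs limit 60 → not met
5. protection-and-indemnity coverage $850,000 < $875,000 → not met
6. crew injury coverage $350,000 < $400,000 → not met
7. condition 'operates beyond 50 nautical miles' holds; life-raft servicing 286 days ago vs limit 270 → not met
8. fire-extinguisher inspection 180 days ago vs limit 120 → not met
9. catch-reporting audit 48 days ago vs limit 90 → met
10. emergency instruction placard absent → not met
Not met: 1, 3, 4, 5, 6, 7, 8, 10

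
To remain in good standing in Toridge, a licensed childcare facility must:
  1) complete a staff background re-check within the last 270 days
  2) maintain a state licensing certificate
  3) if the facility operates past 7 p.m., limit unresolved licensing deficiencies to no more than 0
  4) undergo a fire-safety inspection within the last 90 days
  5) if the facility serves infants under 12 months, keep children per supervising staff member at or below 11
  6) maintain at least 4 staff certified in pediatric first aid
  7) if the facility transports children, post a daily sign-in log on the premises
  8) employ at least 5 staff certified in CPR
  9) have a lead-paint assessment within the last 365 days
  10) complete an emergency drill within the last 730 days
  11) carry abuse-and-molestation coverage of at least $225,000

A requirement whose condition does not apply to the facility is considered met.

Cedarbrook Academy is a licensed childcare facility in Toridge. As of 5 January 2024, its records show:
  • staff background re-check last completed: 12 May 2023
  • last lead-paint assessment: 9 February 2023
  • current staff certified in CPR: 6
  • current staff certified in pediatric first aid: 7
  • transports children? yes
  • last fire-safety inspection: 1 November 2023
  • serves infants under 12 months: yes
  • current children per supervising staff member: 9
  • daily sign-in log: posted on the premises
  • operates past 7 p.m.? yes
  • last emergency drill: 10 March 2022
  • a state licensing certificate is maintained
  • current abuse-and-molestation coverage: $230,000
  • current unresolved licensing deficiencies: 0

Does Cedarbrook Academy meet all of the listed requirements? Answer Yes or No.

1. staff background re-check 238 days ago vs limit 270 → met
2. state licensing certificate present → met
3. condition 'operates past 7 p.m.' holds; unresolved licensing deficiencies 0 ≤ 0 → met
4. fire-safety inspection 65 days ago vs limit 90 → met
5. condition 'serves infants under 12 months' holds; children per supervising staff member 9 ≤ 11 → met
6. staff certified in pediatric first aid 7 ≥ 4 → met
7. condition 'transports children' holds; daily sign-in log present → met
8. staff certified in CPR 6 ≥ 5 → met
9. lead-paint assessment 330 days ago vs limit 365 → met
10. emergency drill 666 days ago vs limit 730 → met
11. abuse-and-molestation coverage $230,000 ≥ $225,000 → met
All met.

Yes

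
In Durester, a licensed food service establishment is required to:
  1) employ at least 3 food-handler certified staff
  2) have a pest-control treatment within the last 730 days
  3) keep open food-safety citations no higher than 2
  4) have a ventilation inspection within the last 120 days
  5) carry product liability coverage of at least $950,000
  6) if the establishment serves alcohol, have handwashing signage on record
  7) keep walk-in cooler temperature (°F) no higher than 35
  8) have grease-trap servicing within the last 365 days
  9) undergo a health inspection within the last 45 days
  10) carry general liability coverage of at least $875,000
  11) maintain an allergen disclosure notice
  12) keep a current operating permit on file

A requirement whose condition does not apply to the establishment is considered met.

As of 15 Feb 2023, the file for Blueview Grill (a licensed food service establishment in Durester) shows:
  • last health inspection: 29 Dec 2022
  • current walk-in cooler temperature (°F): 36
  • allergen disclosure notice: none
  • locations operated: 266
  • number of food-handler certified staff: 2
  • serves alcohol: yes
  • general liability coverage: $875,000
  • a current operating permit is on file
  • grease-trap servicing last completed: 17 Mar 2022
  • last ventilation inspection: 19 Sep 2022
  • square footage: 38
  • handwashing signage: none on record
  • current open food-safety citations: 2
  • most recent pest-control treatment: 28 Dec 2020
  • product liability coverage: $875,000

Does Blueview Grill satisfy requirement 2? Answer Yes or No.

2. pest-control treatment 779 days ago vs limit 730 → not met

No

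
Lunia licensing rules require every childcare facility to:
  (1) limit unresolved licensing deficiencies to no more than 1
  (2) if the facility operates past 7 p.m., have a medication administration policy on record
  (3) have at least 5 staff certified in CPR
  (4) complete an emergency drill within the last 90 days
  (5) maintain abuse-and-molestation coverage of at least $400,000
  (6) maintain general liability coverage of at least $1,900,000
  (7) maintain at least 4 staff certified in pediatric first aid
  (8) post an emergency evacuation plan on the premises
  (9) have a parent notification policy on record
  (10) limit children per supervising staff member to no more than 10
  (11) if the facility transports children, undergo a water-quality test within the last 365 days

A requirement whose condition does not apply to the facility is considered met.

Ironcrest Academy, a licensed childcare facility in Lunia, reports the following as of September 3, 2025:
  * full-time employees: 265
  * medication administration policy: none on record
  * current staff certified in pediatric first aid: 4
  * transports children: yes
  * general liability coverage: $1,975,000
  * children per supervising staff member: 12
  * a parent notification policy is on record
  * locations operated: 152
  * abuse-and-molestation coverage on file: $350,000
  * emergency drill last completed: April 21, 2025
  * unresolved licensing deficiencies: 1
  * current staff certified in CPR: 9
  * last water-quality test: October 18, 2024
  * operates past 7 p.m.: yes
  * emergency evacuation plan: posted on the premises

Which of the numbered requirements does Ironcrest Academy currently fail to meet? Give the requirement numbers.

2, 4, 5, 10

1. unresolved licensing deficiencies 1 ≤ 1 → met
2. condition 'operates past 7 p.m.' holds; medication administration policy absent → not met
3. staff certified in CPR 9 ≥ 5 → met
4. emergency drill 135 days ago vs limit 90 → not met
5. abuse-and-molestation coverage $350,000 < $400,000 → not met
6. general liability coverage $1,975,000 ≥ $1,900,000 → met
7. staff certified in pediatric first aid 4 ≥ 4 → met
8. emergency evacuation plan present → met
9. parent notification policy present → met
10. children per supervising staff member 12 > 10 → not met
11. condition 'transports children' holds; water-quality test 320 days ago vs limit 365 → met
Not met: 2, 4, 5, 10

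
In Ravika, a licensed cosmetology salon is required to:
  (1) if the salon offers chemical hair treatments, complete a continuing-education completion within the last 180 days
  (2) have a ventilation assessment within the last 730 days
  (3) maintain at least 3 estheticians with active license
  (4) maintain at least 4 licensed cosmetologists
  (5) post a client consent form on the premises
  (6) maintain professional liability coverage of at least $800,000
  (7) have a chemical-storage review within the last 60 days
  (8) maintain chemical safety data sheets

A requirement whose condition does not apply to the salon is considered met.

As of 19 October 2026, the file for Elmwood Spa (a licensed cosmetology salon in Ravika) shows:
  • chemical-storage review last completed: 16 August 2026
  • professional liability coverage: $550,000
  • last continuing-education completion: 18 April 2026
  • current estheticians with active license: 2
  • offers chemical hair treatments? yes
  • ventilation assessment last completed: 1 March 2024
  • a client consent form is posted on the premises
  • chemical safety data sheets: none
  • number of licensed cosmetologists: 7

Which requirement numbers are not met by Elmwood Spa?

1. condition 'offers chemical hair treatments' holds; continuing-education completion 184 days ago vs limit 180 → not met
2. ventilation assessment 962 days ago vs limit 730 → not met
3. estheticians with active license 2 < 3 → not met
4. licensed cosmetologists 7 ≥ 4 → met
5. client consent form present → met
6. professional liability coverage $550,000 < $800,000 → not met
7. chemical-storage review 64 days ago vs limit 60 → not met
8. chemical safety data sheets absent → not met
Not met: 1, 2, 3, 6, 7, 8

1, 2, 3, 6, 7, 8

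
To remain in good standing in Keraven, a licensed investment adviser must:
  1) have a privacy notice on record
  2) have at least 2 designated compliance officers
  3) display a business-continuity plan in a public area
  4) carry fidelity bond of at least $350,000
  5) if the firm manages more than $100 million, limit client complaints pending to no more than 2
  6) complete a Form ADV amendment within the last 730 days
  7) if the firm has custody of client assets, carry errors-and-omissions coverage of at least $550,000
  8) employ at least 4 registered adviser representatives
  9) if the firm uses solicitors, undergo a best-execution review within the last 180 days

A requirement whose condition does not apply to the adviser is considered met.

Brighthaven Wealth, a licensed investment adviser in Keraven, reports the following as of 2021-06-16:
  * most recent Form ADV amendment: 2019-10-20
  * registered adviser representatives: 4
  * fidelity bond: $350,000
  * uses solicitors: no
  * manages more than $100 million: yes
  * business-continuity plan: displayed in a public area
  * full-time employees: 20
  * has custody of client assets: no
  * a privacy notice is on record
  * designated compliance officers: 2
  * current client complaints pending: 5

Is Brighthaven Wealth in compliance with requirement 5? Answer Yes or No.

No

5. condition 'manages more than $100 million' holds; client complaints pending 5 > 2 → not met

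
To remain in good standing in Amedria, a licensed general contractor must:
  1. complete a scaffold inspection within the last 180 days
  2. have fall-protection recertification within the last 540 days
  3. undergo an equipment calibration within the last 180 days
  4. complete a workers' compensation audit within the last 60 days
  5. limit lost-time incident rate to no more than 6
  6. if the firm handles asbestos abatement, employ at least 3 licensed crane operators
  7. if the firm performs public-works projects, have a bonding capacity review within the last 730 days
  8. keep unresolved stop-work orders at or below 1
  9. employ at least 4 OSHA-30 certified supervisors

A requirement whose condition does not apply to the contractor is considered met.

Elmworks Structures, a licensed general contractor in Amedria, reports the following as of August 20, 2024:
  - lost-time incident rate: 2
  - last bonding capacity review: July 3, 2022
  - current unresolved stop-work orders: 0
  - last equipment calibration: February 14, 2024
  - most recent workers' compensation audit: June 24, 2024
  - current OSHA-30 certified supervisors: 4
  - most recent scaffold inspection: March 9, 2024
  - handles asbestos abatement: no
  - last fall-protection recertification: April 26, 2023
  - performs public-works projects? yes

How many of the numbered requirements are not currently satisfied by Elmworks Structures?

1. scaffold inspection 164 days ago vs limit 180 → met
2. fall-protection recertification 482 days ago vs limit 540 → met
3. equipment calibration 188 days ago vs limit 180 → not met
4. workers' compensation audit 57 days ago vs limit 60 → met
5. lost-time incident rate 2 ≤ 6 → met
6. condition 'handles asbestos abatement' does not hold → requirement n/a → met
7. condition 'performs public-works projects' holds; bonding capacity review 779 days ago vs limit 730 → not met
8. unresolved stop-work orders 0 ≤ 1 → met
9. OSHA-30 certified supervisors 4 ≥ 4 → met
Not met: 2 of 9

2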